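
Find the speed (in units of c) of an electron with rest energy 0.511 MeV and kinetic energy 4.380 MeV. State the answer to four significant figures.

K = (γ−1)mc², so γ = 1 + 4.380/0.511 = 9.5714.
Then v/c = √(1 − γ⁻²) = √(1 − 0.0109156) = √0.9890844 = 0.9945.

0.9945c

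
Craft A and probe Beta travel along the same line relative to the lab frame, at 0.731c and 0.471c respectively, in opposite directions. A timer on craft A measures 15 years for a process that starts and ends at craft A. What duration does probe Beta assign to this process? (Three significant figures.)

Transform craft A's velocity into probe Beta's frame: (0.731 + 0.471)/(1 + 0.731·0.471) = 1.202/1.344301, so the relative speed is 0.89414c.
γ for this relative speed: γ = 1/√(1 − 0.799486) = 2.2332.
The clock on craft A records proper time, so probe Beta measures Δt = γΔτ = 2.2332 × 15 = 33.5 years.

33.5 years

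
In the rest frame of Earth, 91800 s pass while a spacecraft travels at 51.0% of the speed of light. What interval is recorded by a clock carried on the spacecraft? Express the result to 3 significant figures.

79000 s

β² = 0.2601, so γ = 1/√0.7399 = 1.1626.
The moving clock records proper time: Δτ = Δt/γ = 91800/1.1626 = 79000 s.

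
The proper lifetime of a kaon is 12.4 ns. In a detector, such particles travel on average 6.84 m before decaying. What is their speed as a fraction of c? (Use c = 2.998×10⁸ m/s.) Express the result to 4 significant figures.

Let x = d/(cτ) = 6.840 m / (2.998×10⁸ m/s × 1.240×10^-8 s) = 1.8399. Since d = βγcτ, x = βγ = β/√(1−β²).
Solving: β² = x²/(1+x²) = 3.38523/4.38523 = 0.771962, so β = 0.8786.

0.8786c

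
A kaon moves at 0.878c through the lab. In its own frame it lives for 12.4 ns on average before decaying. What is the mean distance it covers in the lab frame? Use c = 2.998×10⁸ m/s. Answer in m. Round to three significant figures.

6.82 m

β² = 0.770884, so γ = 1/√0.229116 = 2.0892.
Lab-frame lifetime: Δt = γτ = 2.0892 × 12.4 ns = 25.906 ns.
Distance: d = vΔt = 0.878 × 2.998×10⁸ m/s × 2.5906×10^-8 s = 6.82 m.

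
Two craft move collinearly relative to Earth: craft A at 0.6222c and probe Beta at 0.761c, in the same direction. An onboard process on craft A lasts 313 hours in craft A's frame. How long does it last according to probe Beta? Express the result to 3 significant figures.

Transform craft A's velocity into probe Beta's frame: (0.6222 − 0.761)/(1 − 0.6222·0.761) = −0.1388/0.5265058, so the relative speed is 0.26362c.
At |u| = 0.26362c, γ = (1 − 0.0694955)^(−1/2) = 1.0367.
The clock on craft A records proper time, so probe Beta measures Δt = γΔτ = 1.0367 × 313 = 324 hours.

324 hours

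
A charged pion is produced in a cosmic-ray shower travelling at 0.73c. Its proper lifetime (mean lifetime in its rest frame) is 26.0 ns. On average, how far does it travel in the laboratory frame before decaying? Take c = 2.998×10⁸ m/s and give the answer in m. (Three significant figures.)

8.33 m

β² = 0.5329, so γ = 1/√0.4671 = 1.4632.
Lab-frame lifetime: Δt = γτ = 1.4632 × 26.0 ns = 38.043 ns.
Distance: d = vΔt = 0.73 × 2.998×10⁸ m/s × 3.8043×10^-8 s = 8.33 m.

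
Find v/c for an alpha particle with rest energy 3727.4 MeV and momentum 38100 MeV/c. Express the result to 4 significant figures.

0.9952

βγ = pc/(mc²) = 38100/3727.4 = 10.222.
Since γ² = 1 + (βγ)² = 105.489, γ = √105.489 = 10.2708, and β = (βγ)/γ = 10.222/10.2708 = 0.9952.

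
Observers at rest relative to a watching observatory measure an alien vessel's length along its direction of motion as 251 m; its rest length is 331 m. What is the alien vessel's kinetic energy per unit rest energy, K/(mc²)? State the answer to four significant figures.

γ = L₀/L = 331/251 = 1.31873.
Since K = (γ−1)mc², K/(mc²) = 1.31873 − 1 = 0.3187.

0.3187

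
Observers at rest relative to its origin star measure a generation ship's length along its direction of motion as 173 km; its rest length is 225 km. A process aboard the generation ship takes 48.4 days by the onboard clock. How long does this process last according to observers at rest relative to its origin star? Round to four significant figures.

Length contraction gives γ = L₀/L = 225/173 = 1.30058.
Δt = γΔτ = 1.30058 × 48.4 = 62.95 days.

62.95 days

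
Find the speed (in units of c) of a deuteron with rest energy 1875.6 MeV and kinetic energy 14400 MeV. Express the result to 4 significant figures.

γ = 1 + K/(mc²) = 1 + 14400/1875.6 = 8.6775.
β = √(1 − 1/γ²) = √(1 − 0.0132804) = √0.9867196 = 0.9933.

0.9933c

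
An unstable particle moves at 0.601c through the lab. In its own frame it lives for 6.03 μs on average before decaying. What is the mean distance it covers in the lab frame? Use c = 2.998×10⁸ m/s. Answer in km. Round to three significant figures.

β² = 0.361201, so γ = 1/√0.638799 = 1.2512.
Lab-frame lifetime: Δt = γτ = 1.2512 × 6.03 μs = 7.5447 μs.
Distance: d = vΔt = 0.601 × 2.998×10⁸ m/s × 7.5447×10^-6 s = 1360 m = 1.36 km.

1.36 km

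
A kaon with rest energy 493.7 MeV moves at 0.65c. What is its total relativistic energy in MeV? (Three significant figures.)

650 MeV

Lorentz factor: γ = (1 − 0.4225)^(−1/2) = 1.3159.
Total energy: E = γmc² = 1.3159 × 493.7 MeV = 650 MeV.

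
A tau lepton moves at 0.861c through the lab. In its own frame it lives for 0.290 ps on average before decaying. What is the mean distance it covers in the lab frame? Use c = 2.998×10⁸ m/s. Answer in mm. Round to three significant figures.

γ = 1/√(1 − β²) = 1/√(1 − 0.741321) = 1/√0.258679 = 1/0.508605 = 1.9662.
Lab-frame lifetime: Δt = γτ = 1.9662 × 0.290 ps = 0.5702 ps.
Distance: d = vΔt = 0.861 × 2.998×10⁸ m/s × 5.7020×10^-13 s = 1.47×10^-4 m = 0.147 mm.

0.147 mm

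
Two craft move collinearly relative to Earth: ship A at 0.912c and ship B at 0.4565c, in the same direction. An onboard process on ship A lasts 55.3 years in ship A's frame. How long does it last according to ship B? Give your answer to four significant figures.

The velocity of ship A relative to ship B is (0.912 − 0.4565)c / (1 − 0.912×0.4565) = 0.7804c; relative speed 0.7804c.
At |u| = 0.7804c, γ = (1 − 0.609024)^(−1/2) = 1.5993.
Ship A's interval is proper; time dilation gives Δt_B = γΔτ = 1.5993 × 55.3 years = 88.44 years.

88.44 years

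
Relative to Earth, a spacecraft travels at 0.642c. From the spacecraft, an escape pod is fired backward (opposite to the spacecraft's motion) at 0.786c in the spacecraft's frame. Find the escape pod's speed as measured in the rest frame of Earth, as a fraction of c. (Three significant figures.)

0.291c

Relativistic velocity addition: u = (u' + v)/(1 + u'v/c²), with u' = −0.786c and v = 0.642c.
Numerator: −0.786 + 0.642 = −0.144. Denominator: 1 + (−0.786)(0.642) = 0.495388.
u = −0.144/0.495388 = −0.29068, so the speed is 0.291c.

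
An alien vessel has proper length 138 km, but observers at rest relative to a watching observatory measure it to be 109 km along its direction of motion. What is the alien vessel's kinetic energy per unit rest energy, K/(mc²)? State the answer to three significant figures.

Length contraction gives γ = L₀/L = 138/109 = 1.26606.
K/(mc²) = γ − 1 = 1.26606 − 1 = 0.266.

0.266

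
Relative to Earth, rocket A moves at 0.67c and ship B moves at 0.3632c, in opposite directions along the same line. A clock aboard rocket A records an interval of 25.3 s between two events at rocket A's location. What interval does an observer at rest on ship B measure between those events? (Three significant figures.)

The velocity of rocket A relative to ship B is (0.67 + 0.3632)c / (1 + 0.67×0.3632) = 0.83098c; relative speed 0.83098c.
At |u| = 0.83098c, γ = (1 − 0.690528)^(−1/2) = 1.7976.
The clock on rocket A records proper time, so ship B measures Δt = γΔτ = 1.7976 × 25.3 = 45.5 s.

45.5 s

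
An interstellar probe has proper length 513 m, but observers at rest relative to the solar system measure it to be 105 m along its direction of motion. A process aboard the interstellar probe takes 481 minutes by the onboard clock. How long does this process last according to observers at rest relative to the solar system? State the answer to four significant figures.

From L = L₀/γ: γ = 513/105 = 4.88571.
Δt = γΔτ = 4.88571 × 481 = 2350 minutes.

2350 minutes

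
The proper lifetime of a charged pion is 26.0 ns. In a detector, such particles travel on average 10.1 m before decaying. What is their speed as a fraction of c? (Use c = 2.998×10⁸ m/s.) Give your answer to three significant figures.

Let x = d/(cτ) = 10.10 m / (2.998×10⁸ m/s × 2.600×10^-8 s) = 1.2957. Since d = βγcτ, x = βγ = β/√(1−β²).
Solving: β² = x²/(1+x²) = 1.67884/2.67884 = 0.626704, so β = 0.792.

0.792c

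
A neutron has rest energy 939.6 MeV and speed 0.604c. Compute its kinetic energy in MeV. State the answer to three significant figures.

With β = 0.604, γ = 1/√(1 − 0.604²) = 1/√0.635184 = 1.25473.
Kinetic energy: K = (γ − 1)mc² = (1.25473 − 1) × 939.6 MeV = 0.25473 × 939.6 = 239 MeV.

239 MeV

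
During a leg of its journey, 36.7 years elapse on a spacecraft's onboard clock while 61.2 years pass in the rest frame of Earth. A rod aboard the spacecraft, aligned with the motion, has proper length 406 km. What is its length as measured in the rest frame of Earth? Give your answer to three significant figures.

243 km

From Δt = γΔτ: γ = 61.2/36.7 = 1.66757.
L = L₀/γ = 406/1.66757 = 243 km.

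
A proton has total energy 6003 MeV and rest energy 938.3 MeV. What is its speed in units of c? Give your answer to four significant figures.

0.9877c

γ = E/(mc²) = 6003/938.3 = 6.3977.
β = √(1 − 1/γ²) = √(1 − 0.0244316) = √0.9755684 = 0.9877.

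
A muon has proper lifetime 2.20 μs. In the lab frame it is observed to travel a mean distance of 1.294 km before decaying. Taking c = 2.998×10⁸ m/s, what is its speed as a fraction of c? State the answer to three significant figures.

d = βγcτ ⇒ βγ = d/(cτ) = 1294 m / (659.56 m) = 1.9619.
β = (βγ)/√(1+(βγ)²) = 1.9619/√4.84905 = 0.891.

0.891c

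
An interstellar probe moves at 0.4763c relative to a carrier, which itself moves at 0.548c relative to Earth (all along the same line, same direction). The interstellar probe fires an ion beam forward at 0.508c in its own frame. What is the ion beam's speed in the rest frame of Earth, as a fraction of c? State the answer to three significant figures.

Apply u = (u'+v)/(1+u'v) twice. Ion beam in the carrier frame: (0.508+0.4763)/(1+0.508·0.4763) = 0.9843/1.2419604 = 0.79254c.
That velocity, transformed to the rest frame of Earth: (0.79254+0.548)/(1+0.79254·0.548) = 1.34054/1.43431192 = 0.93462c.

0.935c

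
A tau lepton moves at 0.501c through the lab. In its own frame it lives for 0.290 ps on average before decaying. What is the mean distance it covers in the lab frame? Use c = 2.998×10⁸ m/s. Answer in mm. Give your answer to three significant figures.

0.0503 mm

γ = 1/√(1 − β²) = 1/√(1 − 0.251001) = 1/√0.748999 = 1/0.865447 = 1.1555.
Lab-frame lifetime: Δt = γτ = 1.1555 × 0.290 ps = 0.33509 ps.
Distance: d = vΔt = 0.501 × 2.998×10⁸ m/s × 3.3509×10^-13 s = 5.03×10^-5 m = 0.0503 mm.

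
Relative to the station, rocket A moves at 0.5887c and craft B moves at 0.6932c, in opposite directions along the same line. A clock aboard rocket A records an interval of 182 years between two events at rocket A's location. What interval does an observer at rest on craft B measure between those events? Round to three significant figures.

440 years

The velocity of rocket A relative to craft B is (0.5887 + 0.6932)c / (1 + 0.5887×0.6932) = 0.91038c; relative speed 0.91038c.
At |u| = 0.91038c, γ = (1 − 0.828792)^(−1/2) = 2.4168.
Rocket A's interval is proper; time dilation gives Δt_B = γΔτ = 2.4168 × 182 years = 440 years.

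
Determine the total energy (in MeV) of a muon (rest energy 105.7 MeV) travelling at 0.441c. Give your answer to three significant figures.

118 MeV

β² = 0.194481, so γ = 1/√0.805519 = 1.1142.
Total energy: E = γmc² = 1.1142 × 105.7 MeV = 118 MeV.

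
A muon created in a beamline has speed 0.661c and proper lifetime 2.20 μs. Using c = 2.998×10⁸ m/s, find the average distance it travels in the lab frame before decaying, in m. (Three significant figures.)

With β = 0.661, γ = 1/√(1 − 0.661²) = 1/√0.563079 = 1.3326.
Lab-frame lifetime: Δt = γτ = 1.3326 × 2.20 μs = 2.9317 μs.
Distance: d = vΔt = 0.661 × 2.998×10⁸ m/s × 2.9317×10^-6 s = 581 m.

581 m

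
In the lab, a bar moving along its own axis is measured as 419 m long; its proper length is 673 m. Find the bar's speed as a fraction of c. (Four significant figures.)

0.7826c

Length contraction gives γ = L₀/L = 673/419 = 1.6062.
β = √(1 − 1/γ²) = √0.612385 = 0.7826.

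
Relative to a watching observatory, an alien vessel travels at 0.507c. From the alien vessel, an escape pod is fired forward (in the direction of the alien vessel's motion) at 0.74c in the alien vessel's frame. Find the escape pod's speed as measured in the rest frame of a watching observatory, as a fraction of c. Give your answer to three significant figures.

0.907c

In units of c, u = (u' + v)/(1 + u'v) with u' = 0.74 and v = 0.507.
Numerator: 0.74 + 0.507 = 1.247. Denominator: 1 + (0.74)(0.507) = 1.37518.
u = 1.247/1.37518 = 0.90679, so the speed is 0.907c.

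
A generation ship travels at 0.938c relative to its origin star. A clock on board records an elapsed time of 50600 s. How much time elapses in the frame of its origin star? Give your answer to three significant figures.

1.46×10^5 s

γ = 1/√(1 − β²) = 1/√(1 − 0.879844) = 1/√0.120156 = 1/0.346635 = 2.8849.
Time dilation: Δt = γ·Δτ = 2.8849 × 50600 = 1.46×10^5 s.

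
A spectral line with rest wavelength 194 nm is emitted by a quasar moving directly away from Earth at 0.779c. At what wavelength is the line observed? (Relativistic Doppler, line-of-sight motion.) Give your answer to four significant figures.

Relativistic Doppler for wavelength: λ_obs = λ_src · √((1+β)/(1−β)).
With β = 0.779: factor = √(1.779/0.221) = 2.8372.
λ_obs = 194 × 2.8372 = 550.4 nm.

550.4 nm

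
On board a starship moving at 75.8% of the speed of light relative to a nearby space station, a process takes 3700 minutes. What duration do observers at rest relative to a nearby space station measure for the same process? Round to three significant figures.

γ = 1/√(1 − β²) = 1/√(1 − 0.574564) = 1/√0.425436 = 1/0.652255 = 1.5331.
The onboard clock measures proper time, so the interval in the rest frame of a nearby space station is dilated: Δt = γ·Δτ = 1.5331 × 3700 minutes = 5670 minutes.

5670 minutes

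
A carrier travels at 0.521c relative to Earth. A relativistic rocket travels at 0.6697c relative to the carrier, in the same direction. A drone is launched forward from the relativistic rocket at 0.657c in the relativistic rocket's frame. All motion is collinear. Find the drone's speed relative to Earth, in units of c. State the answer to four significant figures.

Apply u = (u'+v)/(1+u'v) twice. Drone in the carrier frame: (0.657+0.6697)/(1+0.657·0.6697) = 1.3267/1.4399929 = 0.92132c.
That velocity, transformed to the rest frame of Earth: (0.92132+0.521)/(1+0.92132·0.521) = 1.44232/1.48000772 = 0.97454c.

0.9745c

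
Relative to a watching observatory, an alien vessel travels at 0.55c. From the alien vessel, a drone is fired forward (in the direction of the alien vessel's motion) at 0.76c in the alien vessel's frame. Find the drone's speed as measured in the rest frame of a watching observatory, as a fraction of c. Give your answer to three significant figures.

0.924c

In units of c, u = (u' + v)/(1 + u'v) with u' = 0.76 and v = 0.55.
Numerator: 0.76 + 0.55 = 1.31. Denominator: 1 + (0.76)(0.55) = 1.418.
u = 1.31/1.418 = 0.92384, so the speed is 0.924c.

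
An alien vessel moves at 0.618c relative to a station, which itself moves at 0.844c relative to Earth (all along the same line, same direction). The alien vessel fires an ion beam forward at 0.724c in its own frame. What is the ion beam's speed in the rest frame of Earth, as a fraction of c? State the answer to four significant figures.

Compose velocities in two stages. Stage 1 (into S'): u₁ = (0.724+0.618)/(1+0.724×0.618) = 0.92716.
Stage 2 (into S): u = (0.92716+0.844)/(1+0.92716×0.844) = 0.99363, so the speed is 0.9936c.

0.9936c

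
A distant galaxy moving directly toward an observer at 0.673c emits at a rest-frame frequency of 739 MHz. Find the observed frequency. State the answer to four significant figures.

1672 MHz

Relativistic Doppler (source moving toward): f_obs = f_src · √((1+β)/(1−β)).
With β = 0.673: factor = √(1.673/0.327) = 2.2619.
f_obs = 739 × 2.2619 = 1672 MHz.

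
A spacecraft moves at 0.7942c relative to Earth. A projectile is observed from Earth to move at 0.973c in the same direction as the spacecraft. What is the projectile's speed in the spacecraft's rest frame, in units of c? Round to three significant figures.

0.787c

Transform to the spacecraft's frame: u' = (u − v)/(1 − uv/c²).
u' = (0.973 − 0.7942)/(1 − 0.973×0.7942) = 0.1788/0.2272434 = 0.78682.
Speed in the spacecraft's frame: 0.787c (in the same direction).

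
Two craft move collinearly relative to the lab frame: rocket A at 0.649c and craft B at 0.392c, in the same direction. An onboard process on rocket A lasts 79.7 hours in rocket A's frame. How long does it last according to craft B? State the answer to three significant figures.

84.9 hours

The velocity of rocket A relative to craft B is (0.649 − 0.392)c / (1 − 0.649×0.392) = 0.34469c; relative speed 0.34469c.
γ for this relative speed: γ = 1/√(1 − 0.118811) = 1.0653.
The clock on rocket A records proper time, so craft B measures Δt = γΔτ = 1.0653 × 79.7 = 84.9 hours.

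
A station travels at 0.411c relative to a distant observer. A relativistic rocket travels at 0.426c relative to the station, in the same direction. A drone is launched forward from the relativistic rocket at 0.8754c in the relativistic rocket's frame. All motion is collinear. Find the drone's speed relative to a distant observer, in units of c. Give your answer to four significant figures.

0.9779c

Compose velocities in two stages. Stage 1 (into S'): u₁ = (0.8754+0.426)/(1+0.8754×0.426) = 0.94791.
Stage 2 (into S): u = (0.94791+0.411)/(1+0.94791×0.411) = 0.97792, so the speed is 0.9779c.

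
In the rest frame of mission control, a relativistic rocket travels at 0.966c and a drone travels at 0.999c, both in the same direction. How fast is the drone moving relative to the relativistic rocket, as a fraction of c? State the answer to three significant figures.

0.944c

Transform to the relativistic rocket's frame: u' = (u − v)/(1 − uv/c²).
u' = (0.999 − 0.966)/(1 − 0.999×0.966) = 0.033/0.034966 = 0.94377.
Speed in the relativistic rocket's frame: 0.944c (in the same direction).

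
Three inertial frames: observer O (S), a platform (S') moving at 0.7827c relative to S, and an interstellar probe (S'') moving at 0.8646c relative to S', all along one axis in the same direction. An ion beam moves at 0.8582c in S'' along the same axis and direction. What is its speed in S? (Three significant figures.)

Compose velocities in two stages. Stage 1 (into S'): u₁ = (0.8582+0.8646)/(1+0.8582×0.8646) = 0.98898.
Stage 2 (into S): u = (0.98898+0.7827)/(1+0.98898×0.7827) = 0.99865, so the speed is 0.999c.

0.999c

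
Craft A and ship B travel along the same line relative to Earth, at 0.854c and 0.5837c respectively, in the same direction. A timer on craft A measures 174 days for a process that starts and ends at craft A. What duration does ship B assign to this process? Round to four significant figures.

206.6 days

Transform craft A's velocity into ship B's frame: (0.854 − 0.5837)/(1 − 0.854·0.5837) = 0.2703/0.5015202, so the relative speed is 0.53896c.
At |u| = 0.53896c, γ = (1 − 0.290478)^(−1/2) = 1.1872.
The clock on craft A records proper time, so ship B measures Δt = γΔτ = 1.1872 × 174 = 206.6 days.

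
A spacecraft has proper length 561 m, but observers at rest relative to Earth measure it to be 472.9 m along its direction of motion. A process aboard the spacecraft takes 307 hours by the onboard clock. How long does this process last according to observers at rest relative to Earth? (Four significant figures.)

364.2 hours

Length contraction gives γ = L₀/L = 561/472.9 = 1.1863.
Δt = γΔτ = 1.1863 × 307 = 364.2 hours.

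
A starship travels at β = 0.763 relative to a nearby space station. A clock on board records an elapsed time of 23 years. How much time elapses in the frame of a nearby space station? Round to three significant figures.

Lorentz factor: γ = (1 − 0.582169)^(−1/2) = 1.547.
Time dilation: Δt = γ·Δτ = 1.547 × 23 = 35.6 years.

35.6 years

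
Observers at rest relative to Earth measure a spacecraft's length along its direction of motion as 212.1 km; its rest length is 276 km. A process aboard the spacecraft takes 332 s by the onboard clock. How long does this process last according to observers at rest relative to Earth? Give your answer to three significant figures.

432 s

Length contraction gives γ = L₀/L = 276/212.1 = 1.30127.
The same γ dilates the second interval: 1.30127 × 332 s = 432 s.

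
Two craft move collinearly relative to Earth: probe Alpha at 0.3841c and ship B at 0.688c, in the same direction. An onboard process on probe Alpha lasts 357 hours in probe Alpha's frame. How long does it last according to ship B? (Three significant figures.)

392 hours

Speed of probe Alpha in ship B's frame: u = (v_A − v_B)/(1 − v_A v_B/c²) = (0.3841 − 0.688)/(1 − 0.3841×0.688) = −0.3039/0.7357392 = −0.41305; |u| = 0.41305c.
γ for this relative speed: γ = 1/√(1 − 0.17061) = 1.098.
The clock on probe Alpha records proper time, so ship B measures Δt = γΔτ = 1.098 × 357 = 392 hours.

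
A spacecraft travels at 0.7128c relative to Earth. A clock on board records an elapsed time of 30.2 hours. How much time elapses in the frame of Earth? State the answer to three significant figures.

With β = 0.7128, γ = 1/√(1 − 0.7128²) = 1/√0.49191616 = 1.4258.
Time dilation: Δt = γ·Δτ = 1.4258 × 30.2 = 43.1 hours.

43.1 hours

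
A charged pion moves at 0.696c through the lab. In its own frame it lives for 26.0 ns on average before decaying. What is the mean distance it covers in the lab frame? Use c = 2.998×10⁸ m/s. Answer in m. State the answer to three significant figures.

7.56 m

With β = 0.696, γ = 1/√(1 − 0.696²) = 1/√0.515584 = 1.3927.
Lab-frame lifetime: Δt = γτ = 1.3927 × 26.0 ns = 36.21 ns.
Distance: d = vΔt = 0.696 × 2.998×10⁸ m/s × 3.6210×10^-8 s = 7.56 m.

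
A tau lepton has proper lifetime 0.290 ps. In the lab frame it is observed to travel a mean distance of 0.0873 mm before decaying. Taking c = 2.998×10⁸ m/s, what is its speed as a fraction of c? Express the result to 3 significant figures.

Let x = d/(cτ) = 8.730×10^-5 m / (2.998×10⁸ m/s × 2.900×10^-13 s) = 1.0041. Since d = βγcτ, x = βγ = β/√(1−β²).
Solving: β² = x²/(1+x²) = 1.00822/2.00822 = 0.502047, so β = 0.709.

0.709c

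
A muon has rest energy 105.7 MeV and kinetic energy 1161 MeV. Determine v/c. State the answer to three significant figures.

0.997

γ = 1 + K/(mc²) = 1 + 1161/105.7 = 11.984.
β = √(1 − 1/γ²) = √(1 − 0.006963) = √0.993037 = 0.997.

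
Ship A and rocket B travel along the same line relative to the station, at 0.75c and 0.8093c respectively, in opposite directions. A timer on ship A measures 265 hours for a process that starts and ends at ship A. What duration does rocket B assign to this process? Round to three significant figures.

Speed of ship A in rocket B's frame: u = (v_A + v_B)/(1 + v_A v_B/c²) = (0.75 + 0.8093)/(1 + 0.75×0.8093) = 1.5593/1.606975 = 0.97033; |u| = 0.97033c.
γ for this relative speed: γ = 1/√(1 − 0.94154) = 4.1359.
Ship A's interval is proper; time dilation gives Δt_B = γΔτ = 4.1359 × 265 hours = 1100 hours.

1100 hours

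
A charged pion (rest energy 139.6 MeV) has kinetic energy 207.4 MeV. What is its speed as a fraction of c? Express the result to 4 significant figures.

γ = 1 + K/(mc²) = 1 + 207.4/139.6 = 2.4857.
β = √(1 − 1/γ²) = √(1 − 0.161846) = √0.838154 = 0.9155.

0.9155c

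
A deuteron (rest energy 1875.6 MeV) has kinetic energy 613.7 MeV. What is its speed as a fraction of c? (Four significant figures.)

K = (γ−1)mc², so γ = 1 + 613.7/1875.6 = 1.3272.
Then v/c = √(1 − γ⁻²) = √(1 − 0.567711) = √0.432289 = 0.6575.

0.6575c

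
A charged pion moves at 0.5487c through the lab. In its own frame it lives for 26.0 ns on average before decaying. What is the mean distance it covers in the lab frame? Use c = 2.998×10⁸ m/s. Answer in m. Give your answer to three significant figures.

5.12 m

β² = 0.30107169, so γ = 1/√0.69892831 = 1.1961.
Lab-frame lifetime: Δt = γτ = 1.1961 × 26.0 ns = 31.099 ns.
Distance: d = vΔt = 0.5487 × 2.998×10⁸ m/s × 3.1099×10^-8 s = 5.12 m.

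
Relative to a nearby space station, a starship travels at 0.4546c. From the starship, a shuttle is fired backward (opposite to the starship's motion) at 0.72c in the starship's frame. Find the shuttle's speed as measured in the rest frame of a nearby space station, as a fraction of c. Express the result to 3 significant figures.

In units of c, u = (u' + v)/(1 + u'v) with u' = −0.72 and v = 0.4546.
Numerator: −0.72 + 0.4546 = −0.2654. Denominator: 1 + (−0.72)(0.4546) = 0.672688.
u = −0.2654/0.672688 = −0.39454, so the speed is 0.395c.

0.395c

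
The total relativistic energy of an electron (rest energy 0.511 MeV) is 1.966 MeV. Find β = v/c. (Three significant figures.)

Total energy E = γmc² gives γ = 1.966/0.511 = 3.8474.
Hence β = √(1 − 1/γ²) = √(1 − 0.0675562) = √0.9324438 = 0.966.

0.966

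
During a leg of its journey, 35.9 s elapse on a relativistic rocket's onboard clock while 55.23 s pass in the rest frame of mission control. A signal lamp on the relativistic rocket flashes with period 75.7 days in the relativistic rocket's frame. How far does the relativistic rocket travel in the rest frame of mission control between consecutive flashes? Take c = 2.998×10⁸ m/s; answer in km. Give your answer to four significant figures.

γ = Δt/Δτ = 55.23/35.9 = 1.53844.
β = √(1 − 1/γ²) = 0.75993. Lab-frame period = γτ = 1.53844×75.7 days = 116.46 days. Distance = βc × γτ = 0.75993 × 2.998×10⁸ m/s × 10062144 s = 2.2924×10^15 m = 2.292×10^12 km.

2.292×10^12 km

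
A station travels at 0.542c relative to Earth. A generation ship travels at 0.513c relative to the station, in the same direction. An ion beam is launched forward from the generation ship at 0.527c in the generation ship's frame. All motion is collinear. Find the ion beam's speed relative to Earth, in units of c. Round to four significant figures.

Apply u = (u'+v)/(1+u'v) twice. Ion beam in the station frame: (0.527+0.513)/(1+0.527·0.513) = 1.04/1.270351 = 0.81867c.
That velocity, transformed to the rest frame of Earth: (0.81867+0.542)/(1+0.81867·0.542) = 1.36067/1.44371914 = 0.94248c.

0.9425c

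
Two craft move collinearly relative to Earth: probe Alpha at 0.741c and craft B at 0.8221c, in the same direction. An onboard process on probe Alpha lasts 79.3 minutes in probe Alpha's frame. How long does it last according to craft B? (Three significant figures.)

81.1 minutes

Speed of probe Alpha in craft B's frame: u = (v_A − v_B)/(1 − v_A v_B/c²) = (0.741 − 0.8221)/(1 − 0.741×0.8221) = −0.0811/0.3908239 = −0.20751; |u| = 0.20751c.
At |u| = 0.20751c, γ = (1 − 0.0430604)^(−1/2) = 1.0223.
The clock on probe Alpha records proper time, so craft B measures Δt = γΔτ = 1.0223 × 79.3 = 81.1 minutes.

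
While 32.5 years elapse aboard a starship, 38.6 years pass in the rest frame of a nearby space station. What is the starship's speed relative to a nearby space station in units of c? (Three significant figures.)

γ = Δt/Δτ = 38.6/32.5 = 1.1877.
β = √(1 − 1/γ²) = √(1 − 0.708902) = √0.291098 = 0.540.

0.540c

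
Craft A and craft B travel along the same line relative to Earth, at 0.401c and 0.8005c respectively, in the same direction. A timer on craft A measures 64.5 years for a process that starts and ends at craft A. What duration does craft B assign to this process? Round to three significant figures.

Transform craft A's velocity into craft B's frame: (0.401 − 0.8005)/(1 − 0.401·0.8005) = −0.3995/0.6789995, so the relative speed is 0.58837c.
γ for this relative speed: γ = 1/√(1 − 0.346179) = 1.2367.
The clock on craft A records proper time, so craft B measures Δt = γΔτ = 1.2367 × 64.5 = 79.8 years.

79.8 years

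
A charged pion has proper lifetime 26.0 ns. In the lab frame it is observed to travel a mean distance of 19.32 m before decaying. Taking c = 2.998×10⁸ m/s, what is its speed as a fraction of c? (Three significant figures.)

0.927c

Let x = d/(cτ) = 19.32 m / (2.998×10⁸ m/s × 2.600×10^-8 s) = 2.4786. Since d = βγcτ, x = βγ = β/√(1−β²).
Solving: β² = x²/(1+x²) = 6.14346/7.14346 = 0.860012, so β = 0.927.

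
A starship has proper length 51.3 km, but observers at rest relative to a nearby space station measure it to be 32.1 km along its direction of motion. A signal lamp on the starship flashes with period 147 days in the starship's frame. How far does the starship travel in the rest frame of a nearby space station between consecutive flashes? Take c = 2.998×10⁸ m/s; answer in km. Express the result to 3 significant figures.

γ = L₀/L = 51.3/32.1 = 1.59813.
β = √(1 − 1/γ²) = 0.78004. Lab-frame period = γτ = 1.59813×147 days = 234.93 days. Distance = βc × γτ = 0.78004 × 2.998×10⁸ m/s × 20297952 s = 4.7468×10^15 m = 4.75×10^12 km.

4.75×10^12 km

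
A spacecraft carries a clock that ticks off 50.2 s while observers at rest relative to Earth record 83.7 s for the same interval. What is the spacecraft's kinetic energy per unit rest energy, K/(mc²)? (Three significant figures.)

0.667

The time-dilation ratio gives γ = 83.7/50.2 = 1.66733.
Since K = (γ−1)mc², K/(mc²) = 1.66733 − 1 = 0.667.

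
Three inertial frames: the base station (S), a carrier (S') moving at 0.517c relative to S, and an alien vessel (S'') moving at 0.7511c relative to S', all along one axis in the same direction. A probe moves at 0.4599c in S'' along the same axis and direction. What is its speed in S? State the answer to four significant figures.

0.9671c

Compose velocities in two stages. Stage 1 (into S'): u₁ = (0.4599+0.7511)/(1+0.4599×0.7511) = 0.90008.
Stage 2 (into S): u = (0.90008+0.517)/(1+0.90008×0.517) = 0.96706, so the speed is 0.9671c.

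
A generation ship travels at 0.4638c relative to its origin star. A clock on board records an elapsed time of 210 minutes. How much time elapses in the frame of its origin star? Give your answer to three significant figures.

237 minutes

γ = 1/√(1 − β²) = 1/√(1 − 0.21511044) = 1/√0.78488956 = 1/0.88594 = 1.1287.
The onboard clock measures proper time, so the interval in the rest frame of its origin star is dilated: Δt = γ·Δτ = 1.1287 × 210 minutes = 237 minutes.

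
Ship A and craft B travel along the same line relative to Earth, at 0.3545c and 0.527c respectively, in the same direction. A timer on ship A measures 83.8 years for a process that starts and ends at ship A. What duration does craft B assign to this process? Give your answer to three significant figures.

Transform ship A's velocity into craft B's frame: (0.3545 − 0.527)/(1 − 0.3545·0.527) = −0.1725/0.8131785, so the relative speed is 0.21213c.
At |u| = 0.21213c, γ = (1 − 0.0449991)^(−1/2) = 1.0233.
Ship A's interval is proper; time dilation gives Δt_B = γΔτ = 1.0233 × 83.8 years = 85.8 years.

85.8 years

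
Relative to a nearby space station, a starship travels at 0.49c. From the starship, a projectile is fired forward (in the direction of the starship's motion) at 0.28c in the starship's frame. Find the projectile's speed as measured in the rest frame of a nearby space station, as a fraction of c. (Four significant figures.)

0.6771c

Relativistic velocity addition: u = (u' + v)/(1 + u'v/c²), with u' = 0.28c and v = 0.49c.
Numerator: 0.28 + 0.49 = 0.77. Denominator: 1 + (0.28)(0.49) = 1.1372.
u = 0.77/1.1372 = 0.6771, so the speed is 0.6771c.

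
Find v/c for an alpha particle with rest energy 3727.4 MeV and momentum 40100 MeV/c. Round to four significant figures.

pc/(mc²) = 40100/3727.4 = 10.758 = βγ = β/√(1−β²).
So β² = x²/(1 + x²) with x = 10.758: x² = 115.735, β² = 115.735/116.735 = 0.991434, β = 0.9957.

0.9957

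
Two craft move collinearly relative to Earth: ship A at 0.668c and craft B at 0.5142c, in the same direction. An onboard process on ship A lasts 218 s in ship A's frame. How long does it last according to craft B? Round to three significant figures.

224 s

The velocity of ship A relative to craft B is (0.668 − 0.5142)c / (1 − 0.668×0.5142) = 0.23427c; relative speed 0.23427c.
γ for this relative speed: γ = 1/√(1 − 0.0548824) = 1.0286.
Ship A's interval is proper; time dilation gives Δt_B = γΔτ = 1.0286 × 218 s = 224 s.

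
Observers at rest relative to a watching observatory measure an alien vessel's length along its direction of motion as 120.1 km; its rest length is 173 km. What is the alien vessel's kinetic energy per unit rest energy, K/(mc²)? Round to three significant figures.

Length contraction gives γ = L₀/L = 173/120.1 = 1.44047.
K/(mc²) = γ − 1 = 1.44047 − 1 = 0.440.

0.440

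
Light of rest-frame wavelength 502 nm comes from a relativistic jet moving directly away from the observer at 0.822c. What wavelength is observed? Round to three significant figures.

1610 nm

Relativistic Doppler for wavelength: λ_obs = λ_src · √((1+β)/(1−β)).
With β = 0.822: factor = √(1.822/0.178) = 3.1994.
λ_obs = 502 × 3.1994 = 1610 nm.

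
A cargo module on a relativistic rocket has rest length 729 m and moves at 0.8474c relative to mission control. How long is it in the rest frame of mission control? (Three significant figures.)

387 m

γ = 1/√(1 − β²) = 1/√(1 − 0.71808676) = 1/√0.28191324 = 1/0.530955 = 1.8834.
Length contraction: L = L₀/γ = 729/1.8834 = 387 m.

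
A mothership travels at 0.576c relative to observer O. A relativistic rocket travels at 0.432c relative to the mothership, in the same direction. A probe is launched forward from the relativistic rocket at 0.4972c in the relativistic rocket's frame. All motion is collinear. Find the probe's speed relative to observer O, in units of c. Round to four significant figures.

0.9308c

Compose velocities in two stages. Stage 1 (into S'): u₁ = (0.4972+0.432)/(1+0.4972×0.432) = 0.76491.
Stage 2 (into S): u = (0.76491+0.576)/(1+0.76491×0.576) = 0.93081, so the speed is 0.9308c.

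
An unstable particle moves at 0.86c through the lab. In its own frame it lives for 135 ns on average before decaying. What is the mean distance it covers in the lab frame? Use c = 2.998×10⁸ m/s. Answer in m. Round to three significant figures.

68.2 m

γ = 1/√(1 − β²) = 1/√(1 − 0.7396) = 1/√0.2604 = 1/0.510294 = 1.9597.
Lab-frame lifetime: Δt = γτ = 1.9597 × 135 ns = 264.56 ns.
Distance: d = vΔt = 0.86 × 2.998×10⁸ m/s × 2.6456×10^-7 s = 68.2 m.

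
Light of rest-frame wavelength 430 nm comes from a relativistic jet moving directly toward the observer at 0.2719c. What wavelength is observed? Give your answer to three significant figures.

325 nm

Relativistic Doppler for wavelength: λ_obs = λ_src · √((1−β)/(1+β)).
With β = 0.2719: factor = √(0.7281/1.2719) = 0.7566.
λ_obs = 430 × 0.7566 = 325 nm.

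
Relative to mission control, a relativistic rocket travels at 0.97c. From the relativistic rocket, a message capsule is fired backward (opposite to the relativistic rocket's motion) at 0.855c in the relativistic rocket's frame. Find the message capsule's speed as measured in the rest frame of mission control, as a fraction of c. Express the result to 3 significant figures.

In units of c, u = (u' + v)/(1 + u'v) with u' = −0.855 and v = 0.97.
Numerator: −0.855 + 0.97 = 0.115. Denominator: 1 + (−0.855)(0.97) = 0.17065.
u = 0.115/0.17065 = 0.67389, so the speed is 0.674c.

0.674c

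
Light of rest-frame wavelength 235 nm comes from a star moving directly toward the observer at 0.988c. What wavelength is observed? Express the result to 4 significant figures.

Relativistic Doppler for wavelength: λ_obs = λ_src · √((1−β)/(1+β)).
With β = 0.988: factor = √(0.012/1.988) = 0.077693.
λ_obs = 235 × 0.077693 = 18.26 nm.

18.26 nm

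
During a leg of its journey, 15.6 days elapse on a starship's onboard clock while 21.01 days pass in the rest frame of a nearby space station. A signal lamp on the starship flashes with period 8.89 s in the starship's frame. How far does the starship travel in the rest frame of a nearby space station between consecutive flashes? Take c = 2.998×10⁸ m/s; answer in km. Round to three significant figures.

2.40×10^6 km

The time-dilation ratio gives γ = 21.01/15.6 = 1.34679.
β = √(1 − 1/γ²) = 0.66984. Lab-frame period = γτ = 1.34679×8.89 s = 11.973 s. Distance = βc × γτ = 0.66984 × 2.998×10⁸ m/s × 11.973 s = 2.4044×10^9 m = 2.40×10^6 km.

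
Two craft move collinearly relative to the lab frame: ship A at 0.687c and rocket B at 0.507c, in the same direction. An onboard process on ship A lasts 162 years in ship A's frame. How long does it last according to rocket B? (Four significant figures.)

168.6 years

The velocity of ship A relative to rocket B is (0.687 − 0.507)c / (1 − 0.687×0.507) = 0.2762c; relative speed 0.2762c.
At |u| = 0.2762c, γ = (1 − 0.0762864)^(−1/2) = 1.0405.
The clock on ship A records proper time, so rocket B measures Δt = γΔτ = 1.0405 × 162 = 168.6 years.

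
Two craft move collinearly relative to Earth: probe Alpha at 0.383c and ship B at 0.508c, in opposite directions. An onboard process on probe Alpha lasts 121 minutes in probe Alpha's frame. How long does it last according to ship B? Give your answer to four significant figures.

181.7 minutes

Transform probe Alpha's velocity into ship B's frame: (0.383 + 0.508)/(1 + 0.383·0.508) = 0.891/1.194564, so the relative speed is 0.74588c.
γ for this relative speed: γ = 1/√(1 − 0.556337) = 1.5013.
The clock on probe Alpha records proper time, so ship B measures Δt = γΔτ = 1.5013 × 121 = 181.7 minutes.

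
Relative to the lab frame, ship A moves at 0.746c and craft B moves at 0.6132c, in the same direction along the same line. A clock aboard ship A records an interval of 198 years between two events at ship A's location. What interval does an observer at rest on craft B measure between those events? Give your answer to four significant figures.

The velocity of ship A relative to craft B is (0.746 − 0.6132)c / (1 − 0.746×0.6132) = 0.24477c; relative speed 0.24477c.
γ for this relative speed: γ = 1/√(1 − 0.0599124) = 1.0314.
Ship A's interval is proper; time dilation gives Δt_B = γΔτ = 1.0314 × 198 years = 204.2 years.

204.2 years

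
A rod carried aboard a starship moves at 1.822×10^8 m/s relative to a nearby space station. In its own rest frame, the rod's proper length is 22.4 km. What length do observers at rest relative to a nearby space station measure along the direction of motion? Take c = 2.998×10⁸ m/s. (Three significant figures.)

17.8 km

β = v/c = (1.822×10^8 m/s)/(2.998×10⁸ m/s) = 0.607738.
With β = 0.607738, γ = 1/√(1 − 0.607738²) = 1/√0.6306545 = 1.2592.
Length contraction: L = L₀/γ = 22.4/1.2592 = 17.8 km.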